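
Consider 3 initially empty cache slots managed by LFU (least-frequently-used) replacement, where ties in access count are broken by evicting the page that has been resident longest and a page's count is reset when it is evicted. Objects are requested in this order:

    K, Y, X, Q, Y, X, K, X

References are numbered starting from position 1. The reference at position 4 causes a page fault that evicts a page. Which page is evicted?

pos 1: K: miss, frames (K)
pos 2: Y: miss, frames (K Y)
pos 3: X: miss, frames (K Y X)
pos 4: Q: miss, evict K, frames (Y X Q)
At position 4, page K is evicted.

K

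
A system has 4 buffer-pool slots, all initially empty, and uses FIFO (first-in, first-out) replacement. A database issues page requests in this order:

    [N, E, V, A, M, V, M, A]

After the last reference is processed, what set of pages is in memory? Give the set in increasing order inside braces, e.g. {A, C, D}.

N -> miss, frames {N}
E -> miss, frames {N,E}
V -> miss, frames {N,E,V}
A -> miss, frames {N,E,V,A}
M -> miss, evict N, frames {E,V,A,M}
V -> hit
M -> hit
A -> hit

{A, E, M, V}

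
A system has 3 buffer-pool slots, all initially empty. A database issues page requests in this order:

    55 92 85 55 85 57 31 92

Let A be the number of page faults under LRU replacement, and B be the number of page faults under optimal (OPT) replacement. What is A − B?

Under LRU: F F F . . F F F → 6 faults.
Under OPT: F F F . . F F . → 5 faults.
A − B = 6 − 5 = 1.

1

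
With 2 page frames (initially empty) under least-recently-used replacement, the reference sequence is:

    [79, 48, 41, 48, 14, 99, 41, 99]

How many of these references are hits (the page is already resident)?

79: fault, frames [79]
48: fault, frames [79, 48]
41: fault, evict 79, frames [48, 41]
48: hit
14: fault, evict 41, frames [48, 14]
99: fault, evict 48, frames [14, 99]
41: fault, evict 14, frames [99, 41]
99: hit
Hits: 2.

2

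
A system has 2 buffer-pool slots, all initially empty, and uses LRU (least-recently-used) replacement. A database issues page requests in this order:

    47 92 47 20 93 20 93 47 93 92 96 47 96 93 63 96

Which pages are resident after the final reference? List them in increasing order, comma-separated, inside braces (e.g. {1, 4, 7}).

{63, 96}

47: fault, frames [47]
92: fault, frames [47, 92]
47: hit
20: fault, evict 92, frames [47, 20]
93: fault, evict 47, frames [20, 93]
20: hit
93: hit
47: fault, evict 20, frames [93, 47]
93: hit
92: fault, evict 47, frames [93, 92]
96: fault, evict 93, frames [92, 96]
47: fault, evict 92, frames [96, 47]
96: hit
93: fault, evict 47, frames [96, 93]
63: fault, evict 96, frames [93, 63]
96: fault, evict 93, frames [63, 96]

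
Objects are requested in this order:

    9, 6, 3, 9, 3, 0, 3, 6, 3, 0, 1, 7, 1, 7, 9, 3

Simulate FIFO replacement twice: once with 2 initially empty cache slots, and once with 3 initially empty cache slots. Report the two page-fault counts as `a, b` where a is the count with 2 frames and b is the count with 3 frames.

2 frames: F F F F . F F F . F F F . . F F → 12 faults.
3 frames: F F F . . F . . . . F F . . F F → 8 faults.
8 < 12: adding a frame reduced faults, as is typical.

12, 8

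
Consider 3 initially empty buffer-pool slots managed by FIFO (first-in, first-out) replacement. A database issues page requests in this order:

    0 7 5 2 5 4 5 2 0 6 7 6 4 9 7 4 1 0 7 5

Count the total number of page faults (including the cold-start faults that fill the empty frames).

14

0 -> miss, frames [0]
7 -> miss, frames [0, 7]
5 -> miss, frames [0, 7, 5]
2 -> miss, evict 0, frames [7, 5, 2]
5 -> hit
4 -> miss, evict 7, frames [5, 2, 4]
5 -> hit
2 -> hit
0 -> miss, evict 5, frames [2, 4, 0]
6 -> miss, evict 2, frames [4, 0, 6]
7 -> miss, evict 4, frames [0, 6, 7]
6 -> hit
4 -> miss, evict 0, frames [6, 7, 4]
9 -> miss, evict 6, frames [7, 4, 9]
7 -> hit
4 -> hit
1 -> miss, evict 7, frames [4, 9, 1]
0 -> miss, evict 4, frames [9, 1, 0]
7 -> miss, evict 9, frames [1, 0, 7]
5 -> miss, evict 1, frames [0, 7, 5]
Page faults: 14.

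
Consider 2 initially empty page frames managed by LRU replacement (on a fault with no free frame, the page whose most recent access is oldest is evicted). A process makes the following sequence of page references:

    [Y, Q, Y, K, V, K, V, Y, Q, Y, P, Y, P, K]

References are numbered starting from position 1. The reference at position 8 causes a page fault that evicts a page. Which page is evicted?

K

pos 1: Y → miss, frames (Y)
pos 2: Q → miss, frames (Y Q)
pos 3: Y → hit
pos 4: K → miss, evict Q, frames (Y K)
pos 5: V → miss, evict Y, frames (K V)
pos 6: K → hit
pos 7: V → hit
pos 8: Y → miss, evict K, frames (V Y)
At position 8, page K is evicted.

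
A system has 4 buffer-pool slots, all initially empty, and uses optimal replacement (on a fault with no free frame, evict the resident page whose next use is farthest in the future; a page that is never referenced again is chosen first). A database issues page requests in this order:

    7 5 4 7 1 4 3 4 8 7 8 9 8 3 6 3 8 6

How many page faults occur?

8

7: fault, frames [7]
5: fault, frames [7, 5]
4: fault, frames [7, 5, 4]
7: hit
1: fault, frames [7, 5, 4, 1]
4: hit
3: fault, evict 1, frames [7, 5, 4, 3]
4: hit
8: fault, evict 4, frames [7, 5, 3, 8]
7: hit
8: hit
9: fault, evict 5, frames [7, 3, 8, 9]
8: hit
3: hit
6: fault, evict 9, frames [7, 3, 8, 6]
3: hit
8: hit
6: hit
Page faults: 8.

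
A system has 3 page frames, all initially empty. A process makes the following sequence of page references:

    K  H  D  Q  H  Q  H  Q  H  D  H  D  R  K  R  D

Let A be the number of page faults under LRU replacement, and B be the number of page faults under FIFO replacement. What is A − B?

-1

Under LRU: F F F F . . . . . . . . F F . . → 6 faults.
Under FIFO: F F F F . . . . . . . . F F . F → 7 faults.
A − B = 6 − 7 = -1.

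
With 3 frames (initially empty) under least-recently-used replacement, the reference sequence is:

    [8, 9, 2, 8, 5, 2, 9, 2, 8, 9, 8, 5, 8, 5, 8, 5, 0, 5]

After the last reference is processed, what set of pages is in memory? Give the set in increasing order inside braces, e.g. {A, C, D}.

{0, 5, 8}

8 -> miss, frames (8)
9 -> miss, frames (8 9)
2 -> miss, frames (8 9 2)
8 -> hit
5 -> miss, evict 9, frames (2 8 5)
2 -> hit
9 -> miss, evict 8, frames (5 2 9)
2 -> hit
8 -> miss, evict 5, frames (9 2 8)
9 -> hit
8 -> hit
5 -> miss, evict 2, frames (9 8 5)
8 -> hit
5 -> hit
8 -> hit
5 -> hit
0 -> miss, evict 9, frames (8 5 0)
5 -> hit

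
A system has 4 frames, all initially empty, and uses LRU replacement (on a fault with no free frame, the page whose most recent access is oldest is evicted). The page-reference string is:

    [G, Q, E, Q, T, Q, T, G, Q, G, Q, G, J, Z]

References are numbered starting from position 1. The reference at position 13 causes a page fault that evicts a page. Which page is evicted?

pos 1: G -> fault, frames {G}
pos 2: Q -> fault, frames {G,Q}
pos 3: E -> fault, frames {G,Q,E}
pos 4: Q -> hit
pos 5: T -> fault, frames {G,E,Q,T}
pos 6: Q -> hit
pos 7: T -> hit
pos 8: G -> hit
pos 9: Q -> hit
pos 10: G -> hit
pos 11: Q -> hit
pos 12: G -> hit
pos 13: J -> fault, evict E, frames {T,Q,G,J}
At position 13, page E is evicted.

E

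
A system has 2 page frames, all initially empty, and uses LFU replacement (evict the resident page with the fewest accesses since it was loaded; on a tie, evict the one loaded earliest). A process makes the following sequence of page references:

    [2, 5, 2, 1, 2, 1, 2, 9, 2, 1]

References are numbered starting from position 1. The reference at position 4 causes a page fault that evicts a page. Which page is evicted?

5

pos 1: 2: fault, frames [2]
pos 2: 5: fault, frames [2, 5]
pos 3: 2: hit
pos 4: 1: fault, evict 5, frames [2, 1]
At position 4, page 5 is evicted.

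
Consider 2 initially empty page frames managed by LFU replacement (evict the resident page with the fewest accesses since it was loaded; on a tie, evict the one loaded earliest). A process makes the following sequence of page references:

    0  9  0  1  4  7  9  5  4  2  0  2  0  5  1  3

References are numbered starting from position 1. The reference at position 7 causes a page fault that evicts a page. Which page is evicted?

pos 1: 0: fault, frames (0)
pos 2: 9: fault, frames (0 9)
pos 3: 0: hit
pos 4: 1: fault, evict 9, frames (0 1)
pos 5: 4: fault, evict 1, frames (0 4)
pos 6: 7: fault, evict 4, frames (0 7)
pos 7: 9: fault, evict 7, frames (0 9)
At position 7, page 7 is evicted.

7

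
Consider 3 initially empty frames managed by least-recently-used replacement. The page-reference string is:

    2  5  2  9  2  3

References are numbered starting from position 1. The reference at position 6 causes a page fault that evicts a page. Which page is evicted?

5

pos 1: 2: miss, frames (2)
pos 2: 5: miss, frames (2 5)
pos 3: 2: hit
pos 4: 9: miss, frames (5 2 9)
pos 5: 2: hit
pos 6: 3: miss, evict 5, frames (9 2 3)
At position 6, page 5 is evicted.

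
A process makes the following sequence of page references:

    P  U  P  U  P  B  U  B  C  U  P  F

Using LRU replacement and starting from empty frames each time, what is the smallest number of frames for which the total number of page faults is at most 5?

4

f=1: 12 faults
f=2: 8 faults
f=3: 6 faults
f=4: 5 faults
f=5: 5 faults
Smallest f with faults ≤ 5 is 4.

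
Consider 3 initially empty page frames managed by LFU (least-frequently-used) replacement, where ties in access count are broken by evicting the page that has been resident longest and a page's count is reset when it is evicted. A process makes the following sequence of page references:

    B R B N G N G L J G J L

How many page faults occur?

B → fault, frames {B}
R → fault, frames {B,R}
B → hit
N → fault, frames {B,R,N}
G → fault, evict R, frames {B,N,G}
N → hit
G → hit
L → fault, evict B, frames {N,G,L}
J → fault, evict L, frames {N,G,J}
G → hit
J → hit
L → fault, evict N, frames {G,J,L}
Page faults: 7.

7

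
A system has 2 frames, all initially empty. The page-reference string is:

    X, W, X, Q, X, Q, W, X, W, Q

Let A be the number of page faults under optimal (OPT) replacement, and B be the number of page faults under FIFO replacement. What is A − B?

-1

Under OPT: F F . F . . F . . F → 5 faults.
Under FIFO: F F . F F . F . . F → 6 faults.
A − B = 5 − 6 = -1.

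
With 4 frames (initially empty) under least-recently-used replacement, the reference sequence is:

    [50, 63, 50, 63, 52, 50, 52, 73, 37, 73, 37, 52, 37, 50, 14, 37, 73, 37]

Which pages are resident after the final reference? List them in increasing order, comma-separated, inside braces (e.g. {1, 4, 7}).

50 → miss, frames [50]
63 → miss, frames [50, 63]
50 → hit
63 → hit
52 → miss, frames [50, 63, 52]
50 → hit
52 → hit
73 → miss, frames [63, 50, 52, 73]
37 → miss, evict 63, frames [50, 52, 73, 37]
73 → hit
37 → hit
52 → hit
37 → hit
50 → hit
14 → miss, evict 73, frames [52, 37, 50, 14]
37 → hit
73 → miss, evict 52, frames [50, 14, 37, 73]
37 → hit

{14, 37, 50, 73}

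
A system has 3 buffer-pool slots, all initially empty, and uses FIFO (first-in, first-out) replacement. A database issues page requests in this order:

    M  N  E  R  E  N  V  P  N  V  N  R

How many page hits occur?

M: miss, frames (M)
N: miss, frames (M N)
E: miss, frames (M N E)
R: miss, evict M, frames (N E R)
E: hit
N: hit
V: miss, evict N, frames (E R V)
P: miss, evict E, frames (R V P)
N: miss, evict R, frames (V P N)
V: hit
N: hit
R: miss, evict V, frames (P N R)
Hits: 4.

4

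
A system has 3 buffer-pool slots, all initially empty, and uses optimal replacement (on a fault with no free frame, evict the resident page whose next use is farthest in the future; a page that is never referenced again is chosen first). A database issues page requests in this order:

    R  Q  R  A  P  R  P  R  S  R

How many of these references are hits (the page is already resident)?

R -> miss, frames (R)
Q -> miss, frames (R Q)
R -> hit
A -> miss, frames (R Q A)
P -> miss, evict A, frames (R Q P)
R -> hit
P -> hit
R -> hit
S -> miss, evict P, frames (R Q S)
R -> hit
Hits: 5.

5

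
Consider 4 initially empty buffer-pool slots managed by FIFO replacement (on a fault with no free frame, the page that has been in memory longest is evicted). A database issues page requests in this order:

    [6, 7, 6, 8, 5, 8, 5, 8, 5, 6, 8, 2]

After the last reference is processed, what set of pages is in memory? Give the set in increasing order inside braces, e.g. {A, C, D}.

{2, 5, 7, 8}

6: fault, frames [6]
7: fault, frames [6, 7]
6: hit
8: fault, frames [6, 7, 8]
5: fault, frames [6, 7, 8, 5]
8: hit
5: hit
8: hit
5: hit
6: hit
8: hit
2: fault, evict 6, frames [7, 8, 5, 2]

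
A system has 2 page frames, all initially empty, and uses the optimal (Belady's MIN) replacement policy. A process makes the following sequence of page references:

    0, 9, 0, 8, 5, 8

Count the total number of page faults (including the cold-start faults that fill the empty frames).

4

0 -> miss, frames (0)
9 -> miss, frames (0 9)
0 -> hit
8 -> miss, evict 9, frames (0 8)
5 -> miss, evict 0, frames (8 5)
8 -> hit
Page faults: 4.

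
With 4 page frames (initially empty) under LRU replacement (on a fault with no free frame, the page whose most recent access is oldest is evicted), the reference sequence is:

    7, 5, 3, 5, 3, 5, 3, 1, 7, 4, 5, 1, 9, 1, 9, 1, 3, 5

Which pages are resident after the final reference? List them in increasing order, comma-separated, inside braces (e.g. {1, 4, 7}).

7 -> fault, frames [7]
5 -> fault, frames [7, 5]
3 -> fault, frames [7, 5, 3]
5 -> hit
3 -> hit
5 -> hit
3 -> hit
1 -> fault, frames [7, 5, 3, 1]
7 -> hit
4 -> fault, evict 5, frames [3, 1, 7, 4]
5 -> fault, evict 3, frames [1, 7, 4, 5]
1 -> hit
9 -> fault, evict 7, frames [4, 5, 1, 9]
1 -> hit
9 -> hit
1 -> hit
3 -> fault, evict 4, frames [5, 9, 1, 3]
5 -> hit

{1, 3, 5, 9}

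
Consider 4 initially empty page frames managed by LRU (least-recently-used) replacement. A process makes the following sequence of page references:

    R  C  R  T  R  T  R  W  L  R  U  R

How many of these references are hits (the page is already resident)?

R: fault, frames [R]
C: fault, frames [R, C]
R: hit
T: fault, frames [C, R, T]
R: hit
T: hit
R: hit
W: fault, frames [C, T, R, W]
L: fault, evict C, frames [T, R, W, L]
R: hit
U: fault, evict T, frames [W, L, R, U]
R: hit
Hits: 6.

6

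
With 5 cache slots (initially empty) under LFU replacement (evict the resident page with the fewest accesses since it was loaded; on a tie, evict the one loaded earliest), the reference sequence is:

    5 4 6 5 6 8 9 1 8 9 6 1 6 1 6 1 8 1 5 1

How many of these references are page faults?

5 -> fault, frames [5]
4 -> fault, frames [5, 4]
6 -> fault, frames [5, 4, 6]
5 -> hit
6 -> hit
8 -> fault, frames [5, 4, 6, 8]
9 -> fault, frames [5, 4, 6, 8, 9]
1 -> fault, evict 4, frames [5, 6, 8, 9, 1]
8 -> hit
9 -> hit
6 -> hit
1 -> hit
6 -> hit
1 -> hit
6 -> hit
1 -> hit
8 -> hit
1 -> hit
5 -> hit
1 -> hit
Page faults: 6.

6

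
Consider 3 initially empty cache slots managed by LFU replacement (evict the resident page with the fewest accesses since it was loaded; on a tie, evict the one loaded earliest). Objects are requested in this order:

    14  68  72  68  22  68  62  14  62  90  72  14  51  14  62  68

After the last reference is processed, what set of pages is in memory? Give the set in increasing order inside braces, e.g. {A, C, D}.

{14, 62, 68}

14 → fault, frames {14}
68 → fault, frames {14,68}
72 → fault, frames {14,68,72}
68 → hit
22 → fault, evict 14, frames {68,72,22}
68 → hit
62 → fault, evict 72, frames {68,22,62}
14 → fault, evict 22, frames {68,62,14}
62 → hit
90 → fault, evict 14, frames {68,62,90}
72 → fault, evict 90, frames {68,62,72}
14 → fault, evict 72, frames {68,62,14}
51 → fault, evict 14, frames {68,62,51}
14 → fault, evict 51, frames {68,62,14}
62 → hit
68 → hit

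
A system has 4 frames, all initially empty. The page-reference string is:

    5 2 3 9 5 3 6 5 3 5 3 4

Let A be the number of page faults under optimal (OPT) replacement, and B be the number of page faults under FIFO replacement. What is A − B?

Under OPT: F F F F . . F . . . . F → 6 faults.
Under FIFO: F F F F . . F F . . . F → 7 faults.
A − B = 6 − 7 = -1.

-1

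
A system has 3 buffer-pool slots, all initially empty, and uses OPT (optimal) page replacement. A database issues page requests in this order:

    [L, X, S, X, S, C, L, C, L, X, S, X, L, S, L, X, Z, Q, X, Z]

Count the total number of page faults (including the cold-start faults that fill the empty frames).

7

L -> miss, frames (L)
X -> miss, frames (L X)
S -> miss, frames (L X S)
X -> hit
S -> hit
C -> miss, evict S, frames (L X C)
L -> hit
C -> hit
L -> hit
X -> hit
S -> miss, evict C, frames (L X S)
X -> hit
L -> hit
S -> hit
L -> hit
X -> hit
Z -> miss, evict S, frames (L X Z)
Q -> miss, evict L, frames (X Z Q)
X -> hit
Z -> hit
Page faults: 7.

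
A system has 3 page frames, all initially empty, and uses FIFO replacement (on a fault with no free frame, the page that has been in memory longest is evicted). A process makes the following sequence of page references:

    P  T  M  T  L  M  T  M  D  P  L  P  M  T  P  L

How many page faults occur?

P → fault, frames {P}
T → fault, frames {P,T}
M → fault, frames {P,T,M}
T → hit
L → fault, evict P, frames {T,M,L}
M → hit
T → hit
M → hit
D → fault, evict T, frames {M,L,D}
P → fault, evict M, frames {L,D,P}
L → hit
P → hit
M → fault, evict L, frames {D,P,M}
T → fault, evict D, frames {P,M,T}
P → hit
L → fault, evict P, frames {M,T,L}
Page faults: 9.

9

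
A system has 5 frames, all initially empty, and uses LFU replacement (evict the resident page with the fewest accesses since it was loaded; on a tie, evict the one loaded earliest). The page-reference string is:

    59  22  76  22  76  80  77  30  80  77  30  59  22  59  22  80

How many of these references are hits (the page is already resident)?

59: miss, frames {59}
22: miss, frames {59,22}
76: miss, frames {59,22,76}
22: hit
76: hit
80: miss, frames {59,22,76,80}
77: miss, frames {59,22,76,80,77}
30: miss, evict 59, frames {22,76,80,77,30}
80: hit
77: hit
30: hit
59: miss, evict 22, frames {76,80,77,30,59}
22: miss, evict 59, frames {76,80,77,30,22}
59: miss, evict 22, frames {76,80,77,30,59}
22: miss, evict 59, frames {76,80,77,30,22}
80: hit
Hits: 6.

6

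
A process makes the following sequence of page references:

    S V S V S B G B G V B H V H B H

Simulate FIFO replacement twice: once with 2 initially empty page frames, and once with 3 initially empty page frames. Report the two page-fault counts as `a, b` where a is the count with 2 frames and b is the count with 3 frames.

2 frames: F F . . . F F . . F F F F . F F → 10 faults.
3 frames: F F . . . F F . . . . F F . F . → 7 faults.
7 < 10: adding a frame reduced faults, as is typical.

10, 7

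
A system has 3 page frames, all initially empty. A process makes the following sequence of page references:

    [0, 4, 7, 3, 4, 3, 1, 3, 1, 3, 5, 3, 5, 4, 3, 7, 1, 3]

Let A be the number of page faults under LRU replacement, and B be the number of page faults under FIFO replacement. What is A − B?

Under LRU: F F F F . . F . . . F . . F . F F . → 9 faults.
Under FIFO: F F F F . . F . . . F . . F F F F . → 10 faults.
A − B = 9 − 10 = -1.

-1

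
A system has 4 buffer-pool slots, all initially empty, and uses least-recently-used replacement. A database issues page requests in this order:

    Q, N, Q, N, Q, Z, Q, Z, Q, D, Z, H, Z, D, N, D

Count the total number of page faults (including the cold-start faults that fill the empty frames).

Q: fault, frames {Q}
N: fault, frames {Q,N}
Q: hit
N: hit
Q: hit
Z: fault, frames {N,Q,Z}
Q: hit
Z: hit
Q: hit
D: fault, frames {N,Z,Q,D}
Z: hit
H: fault, evict N, frames {Q,D,Z,H}
Z: hit
D: hit
N: fault, evict Q, frames {H,Z,D,N}
D: hit
Page faults: 6.

6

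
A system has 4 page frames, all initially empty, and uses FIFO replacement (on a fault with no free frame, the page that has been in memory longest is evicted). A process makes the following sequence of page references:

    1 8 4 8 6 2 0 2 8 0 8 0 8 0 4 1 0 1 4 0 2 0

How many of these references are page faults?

1 -> fault, frames {1}
8 -> fault, frames {1,8}
4 -> fault, frames {1,8,4}
8 -> hit
6 -> fault, frames {1,8,4,6}
2 -> fault, evict 1, frames {8,4,6,2}
0 -> fault, evict 8, frames {4,6,2,0}
2 -> hit
8 -> fault, evict 4, frames {6,2,0,8}
0 -> hit
8 -> hit
0 -> hit
8 -> hit
0 -> hit
4 -> fault, evict 6, frames {2,0,8,4}
1 -> fault, evict 2, frames {0,8,4,1}
0 -> hit
1 -> hit
4 -> hit
0 -> hit
2 -> fault, evict 0, frames {8,4,1,2}
0 -> fault, evict 8, frames {4,1,2,0}
Page faults: 11.

11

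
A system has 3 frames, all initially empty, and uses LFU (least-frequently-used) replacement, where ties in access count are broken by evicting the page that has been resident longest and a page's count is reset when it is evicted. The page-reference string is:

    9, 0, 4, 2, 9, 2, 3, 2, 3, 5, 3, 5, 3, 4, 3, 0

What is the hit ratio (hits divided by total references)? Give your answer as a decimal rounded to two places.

9 -> miss, frames [9]
0 -> miss, frames [9, 0]
4 -> miss, frames [9, 0, 4]
2 -> miss, evict 9, frames [0, 4, 2]
9 -> miss, evict 0, frames [4, 2, 9]
2 -> hit
3 -> miss, evict 4, frames [2, 9, 3]
2 -> hit
3 -> hit
5 -> miss, evict 9, frames [2, 3, 5]
3 -> hit
5 -> hit
3 -> hit
4 -> miss, evict 5, frames [2, 3, 4]
3 -> hit
0 -> miss, evict 4, frames [2, 3, 0]
Hits: 7 of 16 references → 7/16 = 0.4375.

0.44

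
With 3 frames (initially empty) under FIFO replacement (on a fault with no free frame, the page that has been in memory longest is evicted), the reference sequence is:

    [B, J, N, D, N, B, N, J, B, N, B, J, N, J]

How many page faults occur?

B: miss, frames (B)
J: miss, frames (B J)
N: miss, frames (B J N)
D: miss, evict B, frames (J N D)
N: hit
B: miss, evict J, frames (N D B)
N: hit
J: miss, evict N, frames (D B J)
B: hit
N: miss, evict D, frames (B J N)
B: hit
J: hit
N: hit
J: hit
Page faults: 7.

7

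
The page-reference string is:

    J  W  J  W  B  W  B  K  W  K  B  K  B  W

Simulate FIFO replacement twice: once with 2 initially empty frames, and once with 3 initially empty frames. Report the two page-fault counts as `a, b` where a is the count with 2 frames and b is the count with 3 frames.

8, 4

2 frames: F F . . F . . F F . F F . F → 8 faults.
3 frames: F F . . F . . F . . . . . . → 4 faults.
4 < 8: adding a frame reduced faults, as is typical.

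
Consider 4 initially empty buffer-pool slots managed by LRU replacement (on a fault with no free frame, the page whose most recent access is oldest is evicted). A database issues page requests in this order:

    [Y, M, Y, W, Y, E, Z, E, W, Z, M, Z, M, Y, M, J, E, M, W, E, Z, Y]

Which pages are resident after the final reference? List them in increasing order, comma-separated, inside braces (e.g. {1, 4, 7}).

Y -> fault, frames {Y}
M -> fault, frames {Y,M}
Y -> hit
W -> fault, frames {M,Y,W}
Y -> hit
E -> fault, frames {M,W,Y,E}
Z -> fault, evict M, frames {W,Y,E,Z}
E -> hit
W -> hit
Z -> hit
M -> fault, evict Y, frames {E,W,Z,M}
Z -> hit
M -> hit
Y -> fault, evict E, frames {W,Z,M,Y}
M -> hit
J -> fault, evict W, frames {Z,Y,M,J}
E -> fault, evict Z, frames {Y,M,J,E}
M -> hit
W -> fault, evict Y, frames {J,E,M,W}
E -> hit
Z -> fault, evict J, frames {M,W,E,Z}
Y -> fault, evict M, frames {W,E,Z,Y}

{E, W, Y, Z}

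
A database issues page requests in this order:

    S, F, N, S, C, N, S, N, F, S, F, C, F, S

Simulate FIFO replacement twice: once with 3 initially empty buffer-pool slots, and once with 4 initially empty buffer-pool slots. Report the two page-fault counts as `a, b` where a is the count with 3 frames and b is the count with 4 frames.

3 frames: F F F . F . F . F . . . . . → 6 faults.
4 frames: F F F . F . . . . . . . . . → 4 faults.
4 < 6: adding a frame reduced faults, as is typical.

6, 4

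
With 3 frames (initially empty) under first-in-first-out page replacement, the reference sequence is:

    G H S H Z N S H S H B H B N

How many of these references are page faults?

9

G: miss, frames (G)
H: miss, frames (G H)
S: miss, frames (G H S)
H: hit
Z: miss, evict G, frames (H S Z)
N: miss, evict H, frames (S Z N)
S: hit
H: miss, evict S, frames (Z N H)
S: miss, evict Z, frames (N H S)
H: hit
B: miss, evict N, frames (H S B)
H: hit
B: hit
N: miss, evict H, frames (S B N)
Page faults: 9.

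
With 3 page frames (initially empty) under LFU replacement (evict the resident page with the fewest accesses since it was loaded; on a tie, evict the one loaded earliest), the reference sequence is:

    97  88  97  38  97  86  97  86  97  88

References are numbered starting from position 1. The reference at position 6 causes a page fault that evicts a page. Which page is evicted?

pos 1: 97: miss, frames (97)
pos 2: 88: miss, frames (97 88)
pos 3: 97: hit
pos 4: 38: miss, frames (97 88 38)
pos 5: 97: hit
pos 6: 86: miss, evict 88, frames (97 38 86)
At position 6, page 88 is evicted.

88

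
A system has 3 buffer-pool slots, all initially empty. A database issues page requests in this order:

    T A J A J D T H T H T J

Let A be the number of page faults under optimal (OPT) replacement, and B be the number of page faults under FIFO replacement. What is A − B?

-2

Under OPT: F F F . . F . F . . . . → 5 faults.
Under FIFO: F F F . . F F F . . . F → 7 faults.
A − B = 5 − 7 = -2.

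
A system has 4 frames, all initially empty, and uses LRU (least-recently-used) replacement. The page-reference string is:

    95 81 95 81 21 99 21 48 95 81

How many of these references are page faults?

7

95 → fault, frames (95)
81 → fault, frames (95 81)
95 → hit
81 → hit
21 → fault, frames (95 81 21)
99 → fault, frames (95 81 21 99)
21 → hit
48 → fault, evict 95, frames (81 99 21 48)
95 → fault, evict 81, frames (99 21 48 95)
81 → fault, evict 99, frames (21 48 95 81)
Page faults: 7.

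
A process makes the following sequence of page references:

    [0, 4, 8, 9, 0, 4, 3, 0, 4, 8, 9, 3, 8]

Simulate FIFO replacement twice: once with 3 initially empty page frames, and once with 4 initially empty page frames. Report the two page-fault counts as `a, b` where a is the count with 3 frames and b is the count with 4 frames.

9, 10

3 frames: F F F F F F F . . F F . . → 9 faults.
4 frames: F F F F . . F F F F F F . → 10 faults.
10 > 9: adding a frame increased faults — Belady's anomaly.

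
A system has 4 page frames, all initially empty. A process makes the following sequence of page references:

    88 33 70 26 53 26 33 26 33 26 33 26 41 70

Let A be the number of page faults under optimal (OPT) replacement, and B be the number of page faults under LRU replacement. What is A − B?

-1

Under OPT: F F F F F . . . . . . . F . → 6 faults.
Under LRU: F F F F F . . . . . . . F F → 7 faults.
A − B = 6 − 7 = -1.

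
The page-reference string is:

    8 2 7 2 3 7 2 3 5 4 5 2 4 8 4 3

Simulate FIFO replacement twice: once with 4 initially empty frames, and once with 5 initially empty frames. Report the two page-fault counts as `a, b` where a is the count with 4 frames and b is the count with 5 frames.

4 frames: F F F . F . . . F F . F . F . F → 9 faults.
5 frames: F F F . F . . . F F . . . F . . → 7 faults.
7 < 9: adding a frame reduced faults, as is typical.

9, 7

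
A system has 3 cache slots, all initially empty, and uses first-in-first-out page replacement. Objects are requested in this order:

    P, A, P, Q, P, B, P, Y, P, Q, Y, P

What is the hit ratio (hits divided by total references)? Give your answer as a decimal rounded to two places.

P → fault, frames (P)
A → fault, frames (P A)
P → hit
Q → fault, frames (P A Q)
P → hit
B → fault, evict P, frames (A Q B)
P → fault, evict A, frames (Q B P)
Y → fault, evict Q, frames (B P Y)
P → hit
Q → fault, evict B, frames (P Y Q)
Y → hit
P → hit
Hits: 5 of 12 references → 5/12 = 0.4167.

0.42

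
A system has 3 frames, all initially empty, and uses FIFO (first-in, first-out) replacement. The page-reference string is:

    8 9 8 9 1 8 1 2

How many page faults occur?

8 → fault, frames (8)
9 → fault, frames (8 9)
8 → hit
9 → hit
1 → fault, frames (8 9 1)
8 → hit
1 → hit
2 → fault, evict 8, frames (9 1 2)
Page faults: 4.

4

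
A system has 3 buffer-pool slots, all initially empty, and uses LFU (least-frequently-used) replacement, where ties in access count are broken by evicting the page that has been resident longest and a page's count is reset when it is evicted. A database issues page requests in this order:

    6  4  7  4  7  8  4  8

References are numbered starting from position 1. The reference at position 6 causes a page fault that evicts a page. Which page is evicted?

6

pos 1: 6 -> fault, frames {6}
pos 2: 4 -> fault, frames {6,4}
pos 3: 7 -> fault, frames {6,4,7}
pos 4: 4 -> hit
pos 5: 7 -> hit
pos 6: 8 -> fault, evict 6, frames {4,7,8}
At position 6, page 6 is evicted.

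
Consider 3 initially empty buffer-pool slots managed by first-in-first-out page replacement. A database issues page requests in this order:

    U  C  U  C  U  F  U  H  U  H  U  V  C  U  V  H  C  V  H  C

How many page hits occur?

12

U → fault, frames {U}
C → fault, frames {U,C}
U → hit
C → hit
U → hit
F → fault, frames {U,C,F}
U → hit
H → fault, evict U, frames {C,F,H}
U → fault, evict C, frames {F,H,U}
H → hit
U → hit
V → fault, evict F, frames {H,U,V}
C → fault, evict H, frames {U,V,C}
U → hit
V → hit
H → fault, evict U, frames {V,C,H}
C → hit
V → hit
H → hit
C → hit
Hits: 12.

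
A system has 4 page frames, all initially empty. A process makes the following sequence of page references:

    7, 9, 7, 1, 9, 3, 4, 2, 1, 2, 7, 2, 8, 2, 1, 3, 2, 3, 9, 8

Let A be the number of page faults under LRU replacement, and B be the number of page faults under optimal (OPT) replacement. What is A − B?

Under LRU: F F . F . F F F F . F . F . . F . . F F → 12 faults.
Under OPT: F F . F . F F F . . . . F . . . . . F . → 8 faults.
A − B = 12 − 8 = 4.

4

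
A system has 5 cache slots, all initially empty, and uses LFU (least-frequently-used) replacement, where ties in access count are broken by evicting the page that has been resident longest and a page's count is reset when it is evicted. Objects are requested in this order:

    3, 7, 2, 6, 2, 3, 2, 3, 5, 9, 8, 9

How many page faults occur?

3: miss, frames {3}
7: miss, frames {3,7}
2: miss, frames {3,7,2}
6: miss, frames {3,7,2,6}
2: hit
3: hit
2: hit
3: hit
5: miss, frames {3,7,2,6,5}
9: miss, evict 7, frames {3,2,6,5,9}
8: miss, evict 6, frames {3,2,5,9,8}
9: hit
Page faults: 7.

7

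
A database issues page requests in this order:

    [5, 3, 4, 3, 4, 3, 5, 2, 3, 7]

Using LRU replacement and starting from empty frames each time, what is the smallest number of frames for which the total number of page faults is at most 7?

2

f=1: 10 faults
f=2: 7 faults
f=3: 5 faults
f=4: 5 faults
f=5: 5 faults
Smallest f with faults ≤ 7 is 2.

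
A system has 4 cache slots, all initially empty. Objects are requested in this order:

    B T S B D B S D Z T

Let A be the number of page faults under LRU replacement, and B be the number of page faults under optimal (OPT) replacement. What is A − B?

1

Under LRU: F F F . F . . . F F → 6 faults.
Under OPT: F F F . F . . . F . → 5 faults.
A − B = 6 − 5 = 1.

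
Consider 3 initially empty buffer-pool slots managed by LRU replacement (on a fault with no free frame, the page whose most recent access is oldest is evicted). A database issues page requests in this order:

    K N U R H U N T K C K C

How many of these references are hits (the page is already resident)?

K: miss, frames {K}
N: miss, frames {K,N}
U: miss, frames {K,N,U}
R: miss, evict K, frames {N,U,R}
H: miss, evict N, frames {U,R,H}
U: hit
N: miss, evict R, frames {H,U,N}
T: miss, evict H, frames {U,N,T}
K: miss, evict U, frames {N,T,K}
C: miss, evict N, frames {T,K,C}
K: hit
C: hit
Hits: 3.

3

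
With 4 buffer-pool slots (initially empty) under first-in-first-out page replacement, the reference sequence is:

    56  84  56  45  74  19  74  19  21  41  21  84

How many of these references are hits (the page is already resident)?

4

56 -> miss, frames (56)
84 -> miss, frames (56 84)
56 -> hit
45 -> miss, frames (56 84 45)
74 -> miss, frames (56 84 45 74)
19 -> miss, evict 56, frames (84 45 74 19)
74 -> hit
19 -> hit
21 -> miss, evict 84, frames (45 74 19 21)
41 -> miss, evict 45, frames (74 19 21 41)
21 -> hit
84 -> miss, evict 74, frames (19 21 41 84)
Hits: 4.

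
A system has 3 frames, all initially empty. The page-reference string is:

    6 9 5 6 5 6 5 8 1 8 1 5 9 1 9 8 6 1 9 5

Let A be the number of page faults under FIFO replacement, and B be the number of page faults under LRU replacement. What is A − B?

-3

Under FIFO: F F F . . . . F F . . . F . . . F . . F → 8 faults.
Under LRU: F F F . . . . F F . . . F . . F F F F F → 11 faults.
A − B = 8 − 11 = -3.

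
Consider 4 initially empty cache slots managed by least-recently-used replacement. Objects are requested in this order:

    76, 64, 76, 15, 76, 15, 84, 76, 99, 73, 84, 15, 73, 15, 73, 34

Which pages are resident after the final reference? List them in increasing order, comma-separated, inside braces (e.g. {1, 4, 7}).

{15, 34, 73, 84}

76: fault, frames (76)
64: fault, frames (76 64)
76: hit
15: fault, frames (64 76 15)
76: hit
15: hit
84: fault, frames (64 76 15 84)
76: hit
99: fault, evict 64, frames (15 84 76 99)
73: fault, evict 15, frames (84 76 99 73)
84: hit
15: fault, evict 76, frames (99 73 84 15)
73: hit
15: hit
73: hit
34: fault, evict 99, frames (84 15 73 34)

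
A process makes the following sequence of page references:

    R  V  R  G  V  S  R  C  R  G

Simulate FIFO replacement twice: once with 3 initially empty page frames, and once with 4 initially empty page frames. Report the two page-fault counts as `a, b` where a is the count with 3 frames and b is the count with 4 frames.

3 frames: F F . F . F F F . F → 7 faults.
4 frames: F F . F . F . F F . → 6 faults.
6 < 7: adding a frame reduced faults, as is typical.

7, 6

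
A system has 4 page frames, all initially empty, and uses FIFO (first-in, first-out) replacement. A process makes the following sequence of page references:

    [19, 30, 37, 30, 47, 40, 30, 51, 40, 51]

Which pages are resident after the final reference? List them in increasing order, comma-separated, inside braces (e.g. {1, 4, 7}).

{37, 40, 47, 51}

19 -> fault, frames (19)
30 -> fault, frames (19 30)
37 -> fault, frames (19 30 37)
30 -> hit
47 -> fault, frames (19 30 37 47)
40 -> fault, evict 19, frames (30 37 47 40)
30 -> hit
51 -> fault, evict 30, frames (37 47 40 51)
40 -> hit
51 -> hit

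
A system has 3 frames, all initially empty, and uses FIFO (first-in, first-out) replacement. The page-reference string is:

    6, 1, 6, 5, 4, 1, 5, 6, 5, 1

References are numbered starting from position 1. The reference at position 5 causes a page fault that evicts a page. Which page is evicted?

6

pos 1: 6: miss, frames (6)
pos 2: 1: miss, frames (6 1)
pos 3: 6: hit
pos 4: 5: miss, frames (6 1 5)
pos 5: 4: miss, evict 6, frames (1 5 4)
At position 5, page 6 is evicted.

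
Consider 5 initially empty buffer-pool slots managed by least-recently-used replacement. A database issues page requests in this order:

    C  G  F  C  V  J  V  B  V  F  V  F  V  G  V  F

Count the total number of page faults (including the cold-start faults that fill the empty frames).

7

C -> fault, frames (C)
G -> fault, frames (C G)
F -> fault, frames (C G F)
C -> hit
V -> fault, frames (G F C V)
J -> fault, frames (G F C V J)
V -> hit
B -> fault, evict G, frames (F C J V B)
V -> hit
F -> hit
V -> hit
F -> hit
V -> hit
G -> fault, evict C, frames (J B F V G)
V -> hit
F -> hit
Page faults: 7.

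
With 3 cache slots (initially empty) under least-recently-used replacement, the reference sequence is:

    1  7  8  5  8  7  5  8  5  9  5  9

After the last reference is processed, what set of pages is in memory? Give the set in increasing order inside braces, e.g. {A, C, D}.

{5, 8, 9}

1 -> fault, frames [1]
7 -> fault, frames [1, 7]
8 -> fault, frames [1, 7, 8]
5 -> fault, evict 1, frames [7, 8, 5]
8 -> hit
7 -> hit
5 -> hit
8 -> hit
5 -> hit
9 -> fault, evict 7, frames [8, 5, 9]
5 -> hit
9 -> hit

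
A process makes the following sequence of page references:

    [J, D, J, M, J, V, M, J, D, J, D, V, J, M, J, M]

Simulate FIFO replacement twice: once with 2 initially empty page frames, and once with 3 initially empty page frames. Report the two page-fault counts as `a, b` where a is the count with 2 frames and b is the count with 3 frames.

11, 7

2 frames: F F . F F F F F F . . F F F . . → 11 faults.
3 frames: F F . F . F . F F . . . . F . . → 7 faults.
7 < 11: adding a frame reduced faults, as is typical.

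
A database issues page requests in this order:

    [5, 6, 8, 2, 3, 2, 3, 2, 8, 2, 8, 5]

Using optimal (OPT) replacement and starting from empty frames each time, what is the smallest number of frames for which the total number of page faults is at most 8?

f=1: 12 faults
f=2: 7 faults
f=3: 6 faults
f=4: 5 faults
f=5: 5 faults
Smallest f with faults ≤ 8 is 2.

2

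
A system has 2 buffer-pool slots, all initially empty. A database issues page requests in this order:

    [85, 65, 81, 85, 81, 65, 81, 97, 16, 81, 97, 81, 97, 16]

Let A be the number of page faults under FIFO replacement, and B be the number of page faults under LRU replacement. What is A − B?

1

Under FIFO: F F F F . F F F F F F . . F → 11 faults.
Under LRU: F F F F . F . F F F F . . F → 10 faults.
A − B = 11 − 10 = 1.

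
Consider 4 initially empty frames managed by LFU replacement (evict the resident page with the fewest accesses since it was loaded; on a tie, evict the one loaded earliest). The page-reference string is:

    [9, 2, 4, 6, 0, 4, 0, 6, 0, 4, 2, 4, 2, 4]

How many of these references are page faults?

5

9: miss, frames [9]
2: miss, frames [9, 2]
4: miss, frames [9, 2, 4]
6: miss, frames [9, 2, 4, 6]
0: miss, evict 9, frames [2, 4, 6, 0]
4: hit
0: hit
6: hit
0: hit
4: hit
2: hit
4: hit
2: hit
4: hit
Page faults: 5.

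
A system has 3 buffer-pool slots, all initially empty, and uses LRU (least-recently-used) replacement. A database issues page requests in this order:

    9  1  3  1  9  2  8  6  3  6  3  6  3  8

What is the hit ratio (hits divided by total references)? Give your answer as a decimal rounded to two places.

0.50

9 -> fault, frames (9)
1 -> fault, frames (9 1)
3 -> fault, frames (9 1 3)
1 -> hit
9 -> hit
2 -> fault, evict 3, frames (1 9 2)
8 -> fault, evict 1, frames (9 2 8)
6 -> fault, evict 9, frames (2 8 6)
3 -> fault, evict 2, frames (8 6 3)
6 -> hit
3 -> hit
6 -> hit
3 -> hit
8 -> hit
Hits: 7 of 14 references → 7/14 = 0.5000.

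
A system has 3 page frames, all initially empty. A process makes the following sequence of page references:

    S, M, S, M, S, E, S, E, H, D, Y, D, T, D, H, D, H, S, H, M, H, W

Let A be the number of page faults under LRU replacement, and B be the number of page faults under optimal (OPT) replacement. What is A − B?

1

Under LRU: F F . . . F . . F F F . F . F . . F . F . F → 11 faults.
Under OPT: F F . . . F . . F F F . F . . . . F . F . F → 10 faults.
A − B = 11 − 10 = 1.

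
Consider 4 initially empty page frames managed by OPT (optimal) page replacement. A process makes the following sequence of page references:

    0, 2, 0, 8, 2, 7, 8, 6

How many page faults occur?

5

0 → fault, frames {0}
2 → fault, frames {0,2}
0 → hit
8 → fault, frames {0,2,8}
2 → hit
7 → fault, frames {0,2,8,7}
8 → hit
6 → fault, evict 7, frames {0,2,8,6}
Page faults: 5.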